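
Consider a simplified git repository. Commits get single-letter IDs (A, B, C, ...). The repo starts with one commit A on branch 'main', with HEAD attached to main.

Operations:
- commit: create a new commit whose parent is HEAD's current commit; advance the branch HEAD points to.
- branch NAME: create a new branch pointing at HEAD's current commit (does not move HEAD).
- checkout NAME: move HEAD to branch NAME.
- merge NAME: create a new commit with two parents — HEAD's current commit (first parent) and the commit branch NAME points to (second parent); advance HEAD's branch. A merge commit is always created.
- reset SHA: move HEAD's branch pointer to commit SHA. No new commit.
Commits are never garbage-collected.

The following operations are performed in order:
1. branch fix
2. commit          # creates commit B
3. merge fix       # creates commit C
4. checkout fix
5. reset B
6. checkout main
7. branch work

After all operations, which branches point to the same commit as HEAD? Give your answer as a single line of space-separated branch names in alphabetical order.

After op 1 (branch): HEAD=main@A [fix=A main=A]
After op 2 (commit): HEAD=main@B [fix=A main=B]
After op 3 (merge): HEAD=main@C [fix=A main=C]
After op 4 (checkout): HEAD=fix@A [fix=A main=C]
After op 5 (reset): HEAD=fix@B [fix=B main=C]
After op 6 (checkout): HEAD=main@C [fix=B main=C]
After op 7 (branch): HEAD=main@C [fix=B main=C work=C]

Answer: main work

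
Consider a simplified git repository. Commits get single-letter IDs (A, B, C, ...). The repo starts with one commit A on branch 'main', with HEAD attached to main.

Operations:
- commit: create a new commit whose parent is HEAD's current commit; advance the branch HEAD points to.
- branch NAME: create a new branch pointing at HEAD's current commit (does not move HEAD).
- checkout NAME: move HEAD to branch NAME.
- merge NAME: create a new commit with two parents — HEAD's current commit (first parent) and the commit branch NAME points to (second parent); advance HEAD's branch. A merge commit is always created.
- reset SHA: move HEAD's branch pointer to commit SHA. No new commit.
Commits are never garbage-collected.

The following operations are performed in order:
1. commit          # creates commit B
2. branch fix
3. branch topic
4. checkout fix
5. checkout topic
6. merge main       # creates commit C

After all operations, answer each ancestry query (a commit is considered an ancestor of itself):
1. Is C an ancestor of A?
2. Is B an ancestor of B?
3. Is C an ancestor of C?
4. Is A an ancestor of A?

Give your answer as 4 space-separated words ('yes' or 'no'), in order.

Answer: no yes yes yes

Derivation:
After op 1 (commit): HEAD=main@B [main=B]
After op 2 (branch): HEAD=main@B [fix=B main=B]
After op 3 (branch): HEAD=main@B [fix=B main=B topic=B]
After op 4 (checkout): HEAD=fix@B [fix=B main=B topic=B]
After op 5 (checkout): HEAD=topic@B [fix=B main=B topic=B]
After op 6 (merge): HEAD=topic@C [fix=B main=B topic=C]
ancestors(A) = {A}; C in? no
ancestors(B) = {A,B}; B in? yes
ancestors(C) = {A,B,C}; C in? yes
ancestors(A) = {A}; A in? yes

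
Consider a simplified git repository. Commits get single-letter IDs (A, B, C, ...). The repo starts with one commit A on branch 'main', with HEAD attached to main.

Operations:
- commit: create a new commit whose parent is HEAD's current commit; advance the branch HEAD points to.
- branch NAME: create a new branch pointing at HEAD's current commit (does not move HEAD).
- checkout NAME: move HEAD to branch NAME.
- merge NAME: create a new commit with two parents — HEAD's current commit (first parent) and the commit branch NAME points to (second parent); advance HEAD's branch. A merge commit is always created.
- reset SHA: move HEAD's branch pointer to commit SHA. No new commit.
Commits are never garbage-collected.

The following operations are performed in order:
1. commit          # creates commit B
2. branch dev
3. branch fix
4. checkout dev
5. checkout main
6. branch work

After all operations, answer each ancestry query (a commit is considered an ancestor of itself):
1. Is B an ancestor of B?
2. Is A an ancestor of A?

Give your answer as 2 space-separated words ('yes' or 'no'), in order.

Answer: yes yes

Derivation:
After op 1 (commit): HEAD=main@B [main=B]
After op 2 (branch): HEAD=main@B [dev=B main=B]
After op 3 (branch): HEAD=main@B [dev=B fix=B main=B]
After op 4 (checkout): HEAD=dev@B [dev=B fix=B main=B]
After op 5 (checkout): HEAD=main@B [dev=B fix=B main=B]
After op 6 (branch): HEAD=main@B [dev=B fix=B main=B work=B]
ancestors(B) = {A,B}; B in? yes
ancestors(A) = {A}; A in? yes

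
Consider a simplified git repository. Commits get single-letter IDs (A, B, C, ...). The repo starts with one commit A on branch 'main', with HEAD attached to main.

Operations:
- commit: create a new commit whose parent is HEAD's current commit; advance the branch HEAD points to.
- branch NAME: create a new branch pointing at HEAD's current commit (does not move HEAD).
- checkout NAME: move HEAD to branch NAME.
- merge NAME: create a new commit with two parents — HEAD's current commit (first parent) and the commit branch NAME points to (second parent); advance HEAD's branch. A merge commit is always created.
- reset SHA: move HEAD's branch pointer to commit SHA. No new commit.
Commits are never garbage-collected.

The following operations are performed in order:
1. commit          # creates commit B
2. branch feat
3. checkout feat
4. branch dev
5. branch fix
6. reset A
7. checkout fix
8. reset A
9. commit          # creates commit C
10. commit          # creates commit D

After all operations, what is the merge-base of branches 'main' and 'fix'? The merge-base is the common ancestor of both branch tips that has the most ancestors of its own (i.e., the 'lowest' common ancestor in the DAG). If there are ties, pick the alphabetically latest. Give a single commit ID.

Answer: A

Derivation:
After op 1 (commit): HEAD=main@B [main=B]
After op 2 (branch): HEAD=main@B [feat=B main=B]
After op 3 (checkout): HEAD=feat@B [feat=B main=B]
After op 4 (branch): HEAD=feat@B [dev=B feat=B main=B]
After op 5 (branch): HEAD=feat@B [dev=B feat=B fix=B main=B]
After op 6 (reset): HEAD=feat@A [dev=B feat=A fix=B main=B]
After op 7 (checkout): HEAD=fix@B [dev=B feat=A fix=B main=B]
After op 8 (reset): HEAD=fix@A [dev=B feat=A fix=A main=B]
After op 9 (commit): HEAD=fix@C [dev=B feat=A fix=C main=B]
After op 10 (commit): HEAD=fix@D [dev=B feat=A fix=D main=B]
ancestors(main=B): ['A', 'B']
ancestors(fix=D): ['A', 'C', 'D']
common: ['A']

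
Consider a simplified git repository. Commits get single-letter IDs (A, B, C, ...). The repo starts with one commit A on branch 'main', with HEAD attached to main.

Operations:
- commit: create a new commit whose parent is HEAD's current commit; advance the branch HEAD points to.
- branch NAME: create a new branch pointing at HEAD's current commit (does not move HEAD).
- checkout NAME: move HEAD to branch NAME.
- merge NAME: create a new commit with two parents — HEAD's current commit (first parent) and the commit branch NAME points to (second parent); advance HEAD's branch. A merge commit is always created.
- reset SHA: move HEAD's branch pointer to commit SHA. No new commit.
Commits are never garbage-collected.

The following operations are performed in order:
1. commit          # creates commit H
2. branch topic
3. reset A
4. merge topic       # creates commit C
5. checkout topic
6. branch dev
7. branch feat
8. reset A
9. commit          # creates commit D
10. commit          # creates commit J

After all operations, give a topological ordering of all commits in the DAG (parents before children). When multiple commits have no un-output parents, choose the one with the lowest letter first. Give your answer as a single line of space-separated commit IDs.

After op 1 (commit): HEAD=main@H [main=H]
After op 2 (branch): HEAD=main@H [main=H topic=H]
After op 3 (reset): HEAD=main@A [main=A topic=H]
After op 4 (merge): HEAD=main@C [main=C topic=H]
After op 5 (checkout): HEAD=topic@H [main=C topic=H]
After op 6 (branch): HEAD=topic@H [dev=H main=C topic=H]
After op 7 (branch): HEAD=topic@H [dev=H feat=H main=C topic=H]
After op 8 (reset): HEAD=topic@A [dev=H feat=H main=C topic=A]
After op 9 (commit): HEAD=topic@D [dev=H feat=H main=C topic=D]
After op 10 (commit): HEAD=topic@J [dev=H feat=H main=C topic=J]
commit A: parents=[]
commit C: parents=['A', 'H']
commit D: parents=['A']
commit H: parents=['A']
commit J: parents=['D']

Answer: A D H C J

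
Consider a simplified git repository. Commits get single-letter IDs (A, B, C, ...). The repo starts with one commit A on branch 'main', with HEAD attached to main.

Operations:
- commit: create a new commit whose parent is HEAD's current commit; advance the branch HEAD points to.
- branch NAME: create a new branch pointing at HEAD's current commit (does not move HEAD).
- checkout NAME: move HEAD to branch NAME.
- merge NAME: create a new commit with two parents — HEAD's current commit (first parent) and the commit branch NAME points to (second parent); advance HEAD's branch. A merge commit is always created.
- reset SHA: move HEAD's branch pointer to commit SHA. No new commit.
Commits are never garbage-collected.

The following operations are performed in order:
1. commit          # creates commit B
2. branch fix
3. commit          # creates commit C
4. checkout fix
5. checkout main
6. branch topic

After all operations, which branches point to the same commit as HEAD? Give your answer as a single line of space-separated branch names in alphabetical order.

After op 1 (commit): HEAD=main@B [main=B]
After op 2 (branch): HEAD=main@B [fix=B main=B]
After op 3 (commit): HEAD=main@C [fix=B main=C]
After op 4 (checkout): HEAD=fix@B [fix=B main=C]
After op 5 (checkout): HEAD=main@C [fix=B main=C]
After op 6 (branch): HEAD=main@C [fix=B main=C topic=C]

Answer: main topic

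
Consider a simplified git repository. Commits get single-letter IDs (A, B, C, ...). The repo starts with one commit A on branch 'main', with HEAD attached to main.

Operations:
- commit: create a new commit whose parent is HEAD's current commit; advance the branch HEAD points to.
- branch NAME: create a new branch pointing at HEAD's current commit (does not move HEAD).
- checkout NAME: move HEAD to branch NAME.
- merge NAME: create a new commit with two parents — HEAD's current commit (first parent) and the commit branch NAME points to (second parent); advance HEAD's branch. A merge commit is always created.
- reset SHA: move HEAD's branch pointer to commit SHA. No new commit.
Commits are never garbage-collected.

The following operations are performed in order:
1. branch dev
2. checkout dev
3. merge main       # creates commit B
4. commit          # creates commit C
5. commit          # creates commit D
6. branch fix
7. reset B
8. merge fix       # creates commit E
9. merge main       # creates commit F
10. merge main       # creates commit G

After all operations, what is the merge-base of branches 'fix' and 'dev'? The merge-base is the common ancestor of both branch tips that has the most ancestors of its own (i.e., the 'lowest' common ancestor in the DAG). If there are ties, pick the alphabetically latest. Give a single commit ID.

Answer: D

Derivation:
After op 1 (branch): HEAD=main@A [dev=A main=A]
After op 2 (checkout): HEAD=dev@A [dev=A main=A]
After op 3 (merge): HEAD=dev@B [dev=B main=A]
After op 4 (commit): HEAD=dev@C [dev=C main=A]
After op 5 (commit): HEAD=dev@D [dev=D main=A]
After op 6 (branch): HEAD=dev@D [dev=D fix=D main=A]
After op 7 (reset): HEAD=dev@B [dev=B fix=D main=A]
After op 8 (merge): HEAD=dev@E [dev=E fix=D main=A]
After op 9 (merge): HEAD=dev@F [dev=F fix=D main=A]
After op 10 (merge): HEAD=dev@G [dev=G fix=D main=A]
ancestors(fix=D): ['A', 'B', 'C', 'D']
ancestors(dev=G): ['A', 'B', 'C', 'D', 'E', 'F', 'G']
common: ['A', 'B', 'C', 'D']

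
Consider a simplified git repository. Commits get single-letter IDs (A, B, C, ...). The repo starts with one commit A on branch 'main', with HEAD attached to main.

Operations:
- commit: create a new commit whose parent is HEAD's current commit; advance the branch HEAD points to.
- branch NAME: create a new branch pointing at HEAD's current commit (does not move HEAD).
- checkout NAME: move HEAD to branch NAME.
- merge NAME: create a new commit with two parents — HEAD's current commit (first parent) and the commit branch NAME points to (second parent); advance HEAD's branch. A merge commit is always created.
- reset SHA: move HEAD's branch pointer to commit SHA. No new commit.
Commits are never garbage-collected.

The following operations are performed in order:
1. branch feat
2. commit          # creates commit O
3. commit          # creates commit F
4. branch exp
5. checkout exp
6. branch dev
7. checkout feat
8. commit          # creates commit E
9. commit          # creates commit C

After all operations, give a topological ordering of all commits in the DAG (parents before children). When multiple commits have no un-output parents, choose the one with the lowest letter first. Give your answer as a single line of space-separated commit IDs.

After op 1 (branch): HEAD=main@A [feat=A main=A]
After op 2 (commit): HEAD=main@O [feat=A main=O]
After op 3 (commit): HEAD=main@F [feat=A main=F]
After op 4 (branch): HEAD=main@F [exp=F feat=A main=F]
After op 5 (checkout): HEAD=exp@F [exp=F feat=A main=F]
After op 6 (branch): HEAD=exp@F [dev=F exp=F feat=A main=F]
After op 7 (checkout): HEAD=feat@A [dev=F exp=F feat=A main=F]
After op 8 (commit): HEAD=feat@E [dev=F exp=F feat=E main=F]
After op 9 (commit): HEAD=feat@C [dev=F exp=F feat=C main=F]
commit A: parents=[]
commit C: parents=['E']
commit E: parents=['A']
commit F: parents=['O']
commit O: parents=['A']

Answer: A E C O F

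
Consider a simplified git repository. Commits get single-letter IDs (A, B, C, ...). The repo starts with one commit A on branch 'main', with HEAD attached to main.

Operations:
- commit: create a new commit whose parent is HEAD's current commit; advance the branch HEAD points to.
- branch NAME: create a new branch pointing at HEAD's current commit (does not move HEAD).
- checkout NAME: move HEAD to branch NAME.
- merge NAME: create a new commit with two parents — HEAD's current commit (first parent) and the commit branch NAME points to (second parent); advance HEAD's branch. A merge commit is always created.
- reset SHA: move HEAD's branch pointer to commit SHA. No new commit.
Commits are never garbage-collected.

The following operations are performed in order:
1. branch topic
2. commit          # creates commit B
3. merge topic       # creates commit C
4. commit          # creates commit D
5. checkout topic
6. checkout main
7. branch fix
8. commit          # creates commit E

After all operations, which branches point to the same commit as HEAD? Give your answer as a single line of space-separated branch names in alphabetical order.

Answer: main

Derivation:
After op 1 (branch): HEAD=main@A [main=A topic=A]
After op 2 (commit): HEAD=main@B [main=B topic=A]
After op 3 (merge): HEAD=main@C [main=C topic=A]
After op 4 (commit): HEAD=main@D [main=D topic=A]
After op 5 (checkout): HEAD=topic@A [main=D topic=A]
After op 6 (checkout): HEAD=main@D [main=D topic=A]
After op 7 (branch): HEAD=main@D [fix=D main=D topic=A]
After op 8 (commit): HEAD=main@E [fix=D main=E topic=A]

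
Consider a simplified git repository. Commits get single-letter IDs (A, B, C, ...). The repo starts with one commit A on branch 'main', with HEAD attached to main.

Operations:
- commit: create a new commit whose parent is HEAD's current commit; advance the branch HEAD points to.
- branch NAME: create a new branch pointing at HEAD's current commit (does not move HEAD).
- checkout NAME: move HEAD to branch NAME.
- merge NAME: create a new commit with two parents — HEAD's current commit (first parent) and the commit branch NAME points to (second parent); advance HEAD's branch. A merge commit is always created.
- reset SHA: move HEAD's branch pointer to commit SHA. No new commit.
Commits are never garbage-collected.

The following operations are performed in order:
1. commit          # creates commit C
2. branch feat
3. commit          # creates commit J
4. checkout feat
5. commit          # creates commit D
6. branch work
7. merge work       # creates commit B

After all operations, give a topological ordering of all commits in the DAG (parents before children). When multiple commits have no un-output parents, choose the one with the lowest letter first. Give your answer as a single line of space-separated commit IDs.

After op 1 (commit): HEAD=main@C [main=C]
After op 2 (branch): HEAD=main@C [feat=C main=C]
After op 3 (commit): HEAD=main@J [feat=C main=J]
After op 4 (checkout): HEAD=feat@C [feat=C main=J]
After op 5 (commit): HEAD=feat@D [feat=D main=J]
After op 6 (branch): HEAD=feat@D [feat=D main=J work=D]
After op 7 (merge): HEAD=feat@B [feat=B main=J work=D]
commit A: parents=[]
commit B: parents=['D', 'D']
commit C: parents=['A']
commit D: parents=['C']
commit J: parents=['C']

Answer: A C D B J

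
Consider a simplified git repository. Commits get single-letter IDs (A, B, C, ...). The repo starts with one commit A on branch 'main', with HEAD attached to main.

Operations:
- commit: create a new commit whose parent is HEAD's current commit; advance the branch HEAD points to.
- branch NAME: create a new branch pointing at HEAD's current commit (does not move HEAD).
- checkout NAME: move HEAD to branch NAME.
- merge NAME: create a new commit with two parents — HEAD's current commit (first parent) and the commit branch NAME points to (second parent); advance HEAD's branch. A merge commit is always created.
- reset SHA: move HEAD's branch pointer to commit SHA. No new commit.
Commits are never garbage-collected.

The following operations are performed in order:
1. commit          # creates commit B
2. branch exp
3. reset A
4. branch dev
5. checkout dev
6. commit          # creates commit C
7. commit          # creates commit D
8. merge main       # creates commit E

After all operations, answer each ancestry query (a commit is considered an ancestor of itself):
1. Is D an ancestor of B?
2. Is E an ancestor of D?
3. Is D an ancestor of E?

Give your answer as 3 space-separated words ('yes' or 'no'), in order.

Answer: no no yes

Derivation:
After op 1 (commit): HEAD=main@B [main=B]
After op 2 (branch): HEAD=main@B [exp=B main=B]
After op 3 (reset): HEAD=main@A [exp=B main=A]
After op 4 (branch): HEAD=main@A [dev=A exp=B main=A]
After op 5 (checkout): HEAD=dev@A [dev=A exp=B main=A]
After op 6 (commit): HEAD=dev@C [dev=C exp=B main=A]
After op 7 (commit): HEAD=dev@D [dev=D exp=B main=A]
After op 8 (merge): HEAD=dev@E [dev=E exp=B main=A]
ancestors(B) = {A,B}; D in? no
ancestors(D) = {A,C,D}; E in? no
ancestors(E) = {A,C,D,E}; D in? yes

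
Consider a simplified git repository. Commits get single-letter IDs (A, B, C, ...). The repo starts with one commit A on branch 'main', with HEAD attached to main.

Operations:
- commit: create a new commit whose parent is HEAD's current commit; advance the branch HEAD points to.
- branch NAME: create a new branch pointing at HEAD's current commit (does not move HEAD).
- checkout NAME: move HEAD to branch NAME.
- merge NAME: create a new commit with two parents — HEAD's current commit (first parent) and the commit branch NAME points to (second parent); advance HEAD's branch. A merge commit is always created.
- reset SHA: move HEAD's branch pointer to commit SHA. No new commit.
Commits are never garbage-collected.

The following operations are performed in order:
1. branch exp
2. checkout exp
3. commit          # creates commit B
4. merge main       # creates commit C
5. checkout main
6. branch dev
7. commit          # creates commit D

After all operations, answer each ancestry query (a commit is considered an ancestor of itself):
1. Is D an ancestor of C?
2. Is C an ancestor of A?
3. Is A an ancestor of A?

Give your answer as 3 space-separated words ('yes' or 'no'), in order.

After op 1 (branch): HEAD=main@A [exp=A main=A]
After op 2 (checkout): HEAD=exp@A [exp=A main=A]
After op 3 (commit): HEAD=exp@B [exp=B main=A]
After op 4 (merge): HEAD=exp@C [exp=C main=A]
After op 5 (checkout): HEAD=main@A [exp=C main=A]
After op 6 (branch): HEAD=main@A [dev=A exp=C main=A]
After op 7 (commit): HEAD=main@D [dev=A exp=C main=D]
ancestors(C) = {A,B,C}; D in? no
ancestors(A) = {A}; C in? no
ancestors(A) = {A}; A in? yes

Answer: no no yes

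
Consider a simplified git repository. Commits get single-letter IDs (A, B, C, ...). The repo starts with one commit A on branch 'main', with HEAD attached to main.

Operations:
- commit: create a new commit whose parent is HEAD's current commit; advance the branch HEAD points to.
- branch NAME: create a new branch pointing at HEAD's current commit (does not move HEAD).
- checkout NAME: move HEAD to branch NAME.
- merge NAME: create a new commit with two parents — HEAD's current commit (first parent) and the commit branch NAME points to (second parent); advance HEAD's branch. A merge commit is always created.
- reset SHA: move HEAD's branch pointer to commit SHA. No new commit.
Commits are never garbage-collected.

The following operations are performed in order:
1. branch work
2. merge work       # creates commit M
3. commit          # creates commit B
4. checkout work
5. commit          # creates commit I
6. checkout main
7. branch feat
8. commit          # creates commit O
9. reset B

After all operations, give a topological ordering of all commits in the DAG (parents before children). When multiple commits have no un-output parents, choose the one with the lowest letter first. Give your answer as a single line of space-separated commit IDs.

Answer: A I M B O

Derivation:
After op 1 (branch): HEAD=main@A [main=A work=A]
After op 2 (merge): HEAD=main@M [main=M work=A]
After op 3 (commit): HEAD=main@B [main=B work=A]
After op 4 (checkout): HEAD=work@A [main=B work=A]
After op 5 (commit): HEAD=work@I [main=B work=I]
After op 6 (checkout): HEAD=main@B [main=B work=I]
After op 7 (branch): HEAD=main@B [feat=B main=B work=I]
After op 8 (commit): HEAD=main@O [feat=B main=O work=I]
After op 9 (reset): HEAD=main@B [feat=B main=B work=I]
commit A: parents=[]
commit B: parents=['M']
commit I: parents=['A']
commit M: parents=['A', 'A']
commit O: parents=['B']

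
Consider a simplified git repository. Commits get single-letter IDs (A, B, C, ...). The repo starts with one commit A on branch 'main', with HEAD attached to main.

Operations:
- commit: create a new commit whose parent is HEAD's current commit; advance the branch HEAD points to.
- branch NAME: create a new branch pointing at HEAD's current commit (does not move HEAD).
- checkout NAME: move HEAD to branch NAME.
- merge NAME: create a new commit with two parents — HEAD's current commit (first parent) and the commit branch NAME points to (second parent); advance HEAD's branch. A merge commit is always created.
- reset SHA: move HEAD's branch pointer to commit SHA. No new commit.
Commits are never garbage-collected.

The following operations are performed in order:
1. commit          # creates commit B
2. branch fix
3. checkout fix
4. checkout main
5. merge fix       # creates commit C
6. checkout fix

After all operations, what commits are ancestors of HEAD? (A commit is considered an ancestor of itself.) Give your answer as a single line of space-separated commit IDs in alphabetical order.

Answer: A B

Derivation:
After op 1 (commit): HEAD=main@B [main=B]
After op 2 (branch): HEAD=main@B [fix=B main=B]
After op 3 (checkout): HEAD=fix@B [fix=B main=B]
After op 4 (checkout): HEAD=main@B [fix=B main=B]
After op 5 (merge): HEAD=main@C [fix=B main=C]
After op 6 (checkout): HEAD=fix@B [fix=B main=C]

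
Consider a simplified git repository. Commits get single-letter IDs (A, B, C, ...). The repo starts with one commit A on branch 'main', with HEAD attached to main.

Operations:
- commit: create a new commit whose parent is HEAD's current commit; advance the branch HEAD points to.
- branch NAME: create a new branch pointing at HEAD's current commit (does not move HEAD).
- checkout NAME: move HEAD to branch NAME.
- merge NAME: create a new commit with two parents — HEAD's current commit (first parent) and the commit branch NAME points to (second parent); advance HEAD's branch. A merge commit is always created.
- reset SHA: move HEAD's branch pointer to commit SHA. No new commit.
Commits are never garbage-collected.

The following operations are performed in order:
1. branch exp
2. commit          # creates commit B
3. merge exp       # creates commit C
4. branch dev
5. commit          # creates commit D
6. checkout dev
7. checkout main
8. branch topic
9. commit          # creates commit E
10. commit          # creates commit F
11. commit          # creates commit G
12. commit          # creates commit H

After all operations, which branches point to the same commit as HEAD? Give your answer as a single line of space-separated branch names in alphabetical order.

After op 1 (branch): HEAD=main@A [exp=A main=A]
After op 2 (commit): HEAD=main@B [exp=A main=B]
After op 3 (merge): HEAD=main@C [exp=A main=C]
After op 4 (branch): HEAD=main@C [dev=C exp=A main=C]
After op 5 (commit): HEAD=main@D [dev=C exp=A main=D]
After op 6 (checkout): HEAD=dev@C [dev=C exp=A main=D]
After op 7 (checkout): HEAD=main@D [dev=C exp=A main=D]
After op 8 (branch): HEAD=main@D [dev=C exp=A main=D topic=D]
After op 9 (commit): HEAD=main@E [dev=C exp=A main=E topic=D]
After op 10 (commit): HEAD=main@F [dev=C exp=A main=F topic=D]
After op 11 (commit): HEAD=main@G [dev=C exp=A main=G topic=D]
After op 12 (commit): HEAD=main@H [dev=C exp=A main=H topic=D]

Answer: main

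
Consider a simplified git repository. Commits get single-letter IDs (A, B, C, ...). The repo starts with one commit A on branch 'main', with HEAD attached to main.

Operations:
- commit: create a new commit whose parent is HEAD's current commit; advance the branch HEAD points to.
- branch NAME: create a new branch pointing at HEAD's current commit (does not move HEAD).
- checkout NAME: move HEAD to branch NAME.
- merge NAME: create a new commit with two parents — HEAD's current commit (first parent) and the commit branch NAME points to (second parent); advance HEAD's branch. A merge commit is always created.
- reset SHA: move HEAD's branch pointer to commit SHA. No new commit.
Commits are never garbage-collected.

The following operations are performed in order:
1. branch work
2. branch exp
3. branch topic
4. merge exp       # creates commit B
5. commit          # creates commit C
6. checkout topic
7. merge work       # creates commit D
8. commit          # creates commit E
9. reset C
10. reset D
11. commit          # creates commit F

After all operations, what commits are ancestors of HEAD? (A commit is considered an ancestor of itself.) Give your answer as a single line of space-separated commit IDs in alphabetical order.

After op 1 (branch): HEAD=main@A [main=A work=A]
After op 2 (branch): HEAD=main@A [exp=A main=A work=A]
After op 3 (branch): HEAD=main@A [exp=A main=A topic=A work=A]
After op 4 (merge): HEAD=main@B [exp=A main=B topic=A work=A]
After op 5 (commit): HEAD=main@C [exp=A main=C topic=A work=A]
After op 6 (checkout): HEAD=topic@A [exp=A main=C topic=A work=A]
After op 7 (merge): HEAD=topic@D [exp=A main=C topic=D work=A]
After op 8 (commit): HEAD=topic@E [exp=A main=C topic=E work=A]
After op 9 (reset): HEAD=topic@C [exp=A main=C topic=C work=A]
After op 10 (reset): HEAD=topic@D [exp=A main=C topic=D work=A]
After op 11 (commit): HEAD=topic@F [exp=A main=C topic=F work=A]

Answer: A D F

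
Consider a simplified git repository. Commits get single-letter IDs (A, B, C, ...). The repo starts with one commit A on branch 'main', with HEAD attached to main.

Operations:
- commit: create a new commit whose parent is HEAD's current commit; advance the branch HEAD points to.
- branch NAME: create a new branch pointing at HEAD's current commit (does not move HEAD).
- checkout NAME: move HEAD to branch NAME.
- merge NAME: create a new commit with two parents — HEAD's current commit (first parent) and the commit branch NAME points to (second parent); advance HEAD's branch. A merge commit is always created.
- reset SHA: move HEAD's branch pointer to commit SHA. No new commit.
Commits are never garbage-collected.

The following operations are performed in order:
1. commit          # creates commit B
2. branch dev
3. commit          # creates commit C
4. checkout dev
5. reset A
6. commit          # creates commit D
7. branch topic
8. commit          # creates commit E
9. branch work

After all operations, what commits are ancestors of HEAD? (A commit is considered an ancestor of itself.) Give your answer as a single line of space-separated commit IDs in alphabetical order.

Answer: A D E

Derivation:
After op 1 (commit): HEAD=main@B [main=B]
After op 2 (branch): HEAD=main@B [dev=B main=B]
After op 3 (commit): HEAD=main@C [dev=B main=C]
After op 4 (checkout): HEAD=dev@B [dev=B main=C]
After op 5 (reset): HEAD=dev@A [dev=A main=C]
After op 6 (commit): HEAD=dev@D [dev=D main=C]
After op 7 (branch): HEAD=dev@D [dev=D main=C topic=D]
After op 8 (commit): HEAD=dev@E [dev=E main=C topic=D]
After op 9 (branch): HEAD=dev@E [dev=E main=C topic=D work=E]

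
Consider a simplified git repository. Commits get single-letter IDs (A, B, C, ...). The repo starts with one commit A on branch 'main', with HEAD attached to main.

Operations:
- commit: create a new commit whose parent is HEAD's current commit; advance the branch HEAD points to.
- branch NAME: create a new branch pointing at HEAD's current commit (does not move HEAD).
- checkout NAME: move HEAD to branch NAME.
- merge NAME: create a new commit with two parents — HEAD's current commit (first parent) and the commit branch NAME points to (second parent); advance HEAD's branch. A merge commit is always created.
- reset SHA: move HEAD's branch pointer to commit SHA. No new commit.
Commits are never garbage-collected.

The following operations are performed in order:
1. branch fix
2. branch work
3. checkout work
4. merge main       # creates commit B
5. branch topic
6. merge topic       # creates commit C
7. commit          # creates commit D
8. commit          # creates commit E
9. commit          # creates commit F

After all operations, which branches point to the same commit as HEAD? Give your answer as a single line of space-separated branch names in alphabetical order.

Answer: work

Derivation:
After op 1 (branch): HEAD=main@A [fix=A main=A]
After op 2 (branch): HEAD=main@A [fix=A main=A work=A]
After op 3 (checkout): HEAD=work@A [fix=A main=A work=A]
After op 4 (merge): HEAD=work@B [fix=A main=A work=B]
After op 5 (branch): HEAD=work@B [fix=A main=A topic=B work=B]
After op 6 (merge): HEAD=work@C [fix=A main=A topic=B work=C]
After op 7 (commit): HEAD=work@D [fix=A main=A topic=B work=D]
After op 8 (commit): HEAD=work@E [fix=A main=A topic=B work=E]
After op 9 (commit): HEAD=work@F [fix=A main=A topic=B work=F]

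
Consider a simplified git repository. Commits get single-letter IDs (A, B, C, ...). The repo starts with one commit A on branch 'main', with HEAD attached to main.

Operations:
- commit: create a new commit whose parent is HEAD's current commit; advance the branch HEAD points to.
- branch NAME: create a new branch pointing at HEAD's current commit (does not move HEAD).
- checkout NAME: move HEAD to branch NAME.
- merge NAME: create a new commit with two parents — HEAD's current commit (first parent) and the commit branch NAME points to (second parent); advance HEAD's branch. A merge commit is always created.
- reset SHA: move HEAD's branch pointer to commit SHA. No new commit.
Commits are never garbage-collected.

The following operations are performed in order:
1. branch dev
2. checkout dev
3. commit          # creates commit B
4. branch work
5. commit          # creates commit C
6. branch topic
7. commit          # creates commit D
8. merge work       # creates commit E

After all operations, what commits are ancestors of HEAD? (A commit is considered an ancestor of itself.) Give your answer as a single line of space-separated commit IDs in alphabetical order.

Answer: A B C D E

Derivation:
After op 1 (branch): HEAD=main@A [dev=A main=A]
After op 2 (checkout): HEAD=dev@A [dev=A main=A]
After op 3 (commit): HEAD=dev@B [dev=B main=A]
After op 4 (branch): HEAD=dev@B [dev=B main=A work=B]
After op 5 (commit): HEAD=dev@C [dev=C main=A work=B]
After op 6 (branch): HEAD=dev@C [dev=C main=A topic=C work=B]
After op 7 (commit): HEAD=dev@D [dev=D main=A topic=C work=B]
After op 8 (merge): HEAD=dev@E [dev=E main=A topic=C work=B]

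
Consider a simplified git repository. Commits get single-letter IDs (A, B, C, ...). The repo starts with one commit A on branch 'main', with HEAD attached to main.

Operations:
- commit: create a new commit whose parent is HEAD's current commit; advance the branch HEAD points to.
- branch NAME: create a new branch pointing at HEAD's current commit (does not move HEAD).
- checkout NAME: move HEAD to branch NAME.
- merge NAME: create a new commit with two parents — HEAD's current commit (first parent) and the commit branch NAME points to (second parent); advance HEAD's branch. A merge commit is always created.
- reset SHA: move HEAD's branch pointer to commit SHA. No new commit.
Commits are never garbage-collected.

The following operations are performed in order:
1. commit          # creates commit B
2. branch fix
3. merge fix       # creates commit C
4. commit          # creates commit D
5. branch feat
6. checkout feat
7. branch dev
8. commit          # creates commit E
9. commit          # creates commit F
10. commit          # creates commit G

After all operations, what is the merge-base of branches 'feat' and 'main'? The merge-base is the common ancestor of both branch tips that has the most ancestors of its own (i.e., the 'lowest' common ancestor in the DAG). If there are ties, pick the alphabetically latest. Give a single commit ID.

Answer: D

Derivation:
After op 1 (commit): HEAD=main@B [main=B]
After op 2 (branch): HEAD=main@B [fix=B main=B]
After op 3 (merge): HEAD=main@C [fix=B main=C]
After op 4 (commit): HEAD=main@D [fix=B main=D]
After op 5 (branch): HEAD=main@D [feat=D fix=B main=D]
After op 6 (checkout): HEAD=feat@D [feat=D fix=B main=D]
After op 7 (branch): HEAD=feat@D [dev=D feat=D fix=B main=D]
After op 8 (commit): HEAD=feat@E [dev=D feat=E fix=B main=D]
After op 9 (commit): HEAD=feat@F [dev=D feat=F fix=B main=D]
After op 10 (commit): HEAD=feat@G [dev=D feat=G fix=B main=D]
ancestors(feat=G): ['A', 'B', 'C', 'D', 'E', 'F', 'G']
ancestors(main=D): ['A', 'B', 'C', 'D']
common: ['A', 'B', 'C', 'D']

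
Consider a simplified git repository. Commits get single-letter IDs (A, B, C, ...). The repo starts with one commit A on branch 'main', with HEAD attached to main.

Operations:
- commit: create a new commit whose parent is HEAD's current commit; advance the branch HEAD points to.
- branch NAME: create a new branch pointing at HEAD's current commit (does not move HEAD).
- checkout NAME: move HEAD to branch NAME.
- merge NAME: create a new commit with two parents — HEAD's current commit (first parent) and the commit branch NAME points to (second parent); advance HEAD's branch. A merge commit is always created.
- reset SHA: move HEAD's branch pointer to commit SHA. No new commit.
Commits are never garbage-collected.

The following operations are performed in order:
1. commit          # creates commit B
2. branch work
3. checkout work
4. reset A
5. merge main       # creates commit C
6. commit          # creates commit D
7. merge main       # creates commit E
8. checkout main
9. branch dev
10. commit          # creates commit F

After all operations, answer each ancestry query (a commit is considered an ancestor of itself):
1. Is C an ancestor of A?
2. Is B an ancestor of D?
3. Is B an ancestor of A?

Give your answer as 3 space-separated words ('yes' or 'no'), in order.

After op 1 (commit): HEAD=main@B [main=B]
After op 2 (branch): HEAD=main@B [main=B work=B]
After op 3 (checkout): HEAD=work@B [main=B work=B]
After op 4 (reset): HEAD=work@A [main=B work=A]
After op 5 (merge): HEAD=work@C [main=B work=C]
After op 6 (commit): HEAD=work@D [main=B work=D]
After op 7 (merge): HEAD=work@E [main=B work=E]
After op 8 (checkout): HEAD=main@B [main=B work=E]
After op 9 (branch): HEAD=main@B [dev=B main=B work=E]
After op 10 (commit): HEAD=main@F [dev=B main=F work=E]
ancestors(A) = {A}; C in? no
ancestors(D) = {A,B,C,D}; B in? yes
ancestors(A) = {A}; B in? no

Answer: no yes no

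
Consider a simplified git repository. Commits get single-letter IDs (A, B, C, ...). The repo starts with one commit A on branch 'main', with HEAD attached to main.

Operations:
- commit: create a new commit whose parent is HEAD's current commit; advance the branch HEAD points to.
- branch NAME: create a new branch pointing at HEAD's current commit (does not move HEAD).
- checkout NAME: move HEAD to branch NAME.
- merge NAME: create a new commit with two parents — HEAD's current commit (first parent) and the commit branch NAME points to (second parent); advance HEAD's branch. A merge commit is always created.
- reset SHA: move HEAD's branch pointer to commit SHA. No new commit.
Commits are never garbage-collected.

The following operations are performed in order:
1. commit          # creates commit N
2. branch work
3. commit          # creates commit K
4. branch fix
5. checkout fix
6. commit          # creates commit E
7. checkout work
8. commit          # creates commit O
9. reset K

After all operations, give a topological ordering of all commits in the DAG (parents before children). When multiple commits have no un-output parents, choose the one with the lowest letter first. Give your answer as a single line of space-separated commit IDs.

Answer: A N K E O

Derivation:
After op 1 (commit): HEAD=main@N [main=N]
After op 2 (branch): HEAD=main@N [main=N work=N]
After op 3 (commit): HEAD=main@K [main=K work=N]
After op 4 (branch): HEAD=main@K [fix=K main=K work=N]
After op 5 (checkout): HEAD=fix@K [fix=K main=K work=N]
After op 6 (commit): HEAD=fix@E [fix=E main=K work=N]
After op 7 (checkout): HEAD=work@N [fix=E main=K work=N]
After op 8 (commit): HEAD=work@O [fix=E main=K work=O]
After op 9 (reset): HEAD=work@K [fix=E main=K work=K]
commit A: parents=[]
commit E: parents=['K']
commit K: parents=['N']
commit N: parents=['A']
commit O: parents=['N']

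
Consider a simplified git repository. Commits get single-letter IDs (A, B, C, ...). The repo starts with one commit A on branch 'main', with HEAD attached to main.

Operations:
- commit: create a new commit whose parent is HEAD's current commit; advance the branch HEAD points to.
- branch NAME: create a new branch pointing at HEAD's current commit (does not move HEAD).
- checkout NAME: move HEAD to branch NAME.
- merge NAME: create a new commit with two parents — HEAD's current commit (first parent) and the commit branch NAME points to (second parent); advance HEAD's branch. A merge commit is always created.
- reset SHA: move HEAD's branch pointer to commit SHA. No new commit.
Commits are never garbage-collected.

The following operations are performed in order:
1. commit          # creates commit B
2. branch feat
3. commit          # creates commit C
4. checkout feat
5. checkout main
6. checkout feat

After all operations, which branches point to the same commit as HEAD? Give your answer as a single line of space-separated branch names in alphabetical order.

Answer: feat

Derivation:
After op 1 (commit): HEAD=main@B [main=B]
After op 2 (branch): HEAD=main@B [feat=B main=B]
After op 3 (commit): HEAD=main@C [feat=B main=C]
After op 4 (checkout): HEAD=feat@B [feat=B main=C]
After op 5 (checkout): HEAD=main@C [feat=B main=C]
After op 6 (checkout): HEAD=feat@B [feat=B main=C]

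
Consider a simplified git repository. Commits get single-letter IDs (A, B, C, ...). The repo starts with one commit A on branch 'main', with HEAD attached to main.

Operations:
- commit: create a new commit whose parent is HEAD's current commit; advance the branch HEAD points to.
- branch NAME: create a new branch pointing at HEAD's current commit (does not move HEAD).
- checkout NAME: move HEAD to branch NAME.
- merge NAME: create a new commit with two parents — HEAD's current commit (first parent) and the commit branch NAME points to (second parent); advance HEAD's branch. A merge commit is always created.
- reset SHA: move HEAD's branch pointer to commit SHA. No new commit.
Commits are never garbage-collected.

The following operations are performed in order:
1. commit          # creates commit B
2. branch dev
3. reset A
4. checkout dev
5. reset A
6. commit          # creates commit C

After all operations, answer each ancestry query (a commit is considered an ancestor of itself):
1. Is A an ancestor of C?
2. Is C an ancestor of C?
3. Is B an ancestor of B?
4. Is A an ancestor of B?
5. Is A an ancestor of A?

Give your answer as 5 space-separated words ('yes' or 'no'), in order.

Answer: yes yes yes yes yes

Derivation:
After op 1 (commit): HEAD=main@B [main=B]
After op 2 (branch): HEAD=main@B [dev=B main=B]
After op 3 (reset): HEAD=main@A [dev=B main=A]
After op 4 (checkout): HEAD=dev@B [dev=B main=A]
After op 5 (reset): HEAD=dev@A [dev=A main=A]
After op 6 (commit): HEAD=dev@C [dev=C main=A]
ancestors(C) = {A,C}; A in? yes
ancestors(C) = {A,C}; C in? yes
ancestors(B) = {A,B}; B in? yes
ancestors(B) = {A,B}; A in? yes
ancestors(A) = {A}; A in? yes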